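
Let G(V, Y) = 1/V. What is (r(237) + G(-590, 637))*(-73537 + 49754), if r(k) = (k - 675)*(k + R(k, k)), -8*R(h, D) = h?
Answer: 2549054733751/1180 ≈ 2.1602e+9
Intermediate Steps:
R(h, D) = -h/8
r(k) = 7*k*(-675 + k)/8 (r(k) = (k - 675)*(k - k/8) = (-675 + k)*(7*k/8) = 7*k*(-675 + k)/8)
(r(237) + G(-590, 637))*(-73537 + 49754) = ((7/8)*237*(-675 + 237) + 1/(-590))*(-73537 + 49754) = ((7/8)*237*(-438) - 1/590)*(-23783) = (-363321/4 - 1/590)*(-23783) = -107179697/1180*(-23783) = 2549054733751/1180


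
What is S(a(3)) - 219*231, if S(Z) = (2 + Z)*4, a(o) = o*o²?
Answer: -50473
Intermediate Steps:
a(o) = o³
S(Z) = 8 + 4*Z
S(a(3)) - 219*231 = (8 + 4*3³) - 219*231 = (8 + 4*27) - 50589 = (8 + 108) - 50589 = 116 - 50589 = -50473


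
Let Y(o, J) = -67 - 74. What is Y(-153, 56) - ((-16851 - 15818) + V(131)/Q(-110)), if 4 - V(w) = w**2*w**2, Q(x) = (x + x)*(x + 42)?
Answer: 781118797/14960 ≈ 52214.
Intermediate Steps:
Q(x) = 2*x*(42 + x) (Q(x) = (2*x)*(42 + x) = 2*x*(42 + x))
Y(o, J) = -141
V(w) = 4 - w**4 (V(w) = 4 - w**2*w**2 = 4 - w**4)
Y(-153, 56) - ((-16851 - 15818) + V(131)/Q(-110)) = -141 - ((-16851 - 15818) + (4 - 1*131**4)/((2*(-110)*(42 - 110)))) = -141 - (-32669 + (4 - 1*294499921)/((2*(-110)*(-68)))) = -141 - (-32669 + (4 - 294499921)/14960) = -141 - (-32669 - 294499917*1/14960) = -141 - (-32669 - 294499917/14960) = -141 - 1*(-783228157/14960) = -141 + 783228157/14960 = 781118797/14960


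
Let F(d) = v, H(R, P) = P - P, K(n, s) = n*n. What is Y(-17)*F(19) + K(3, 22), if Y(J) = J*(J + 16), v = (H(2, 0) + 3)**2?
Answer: 162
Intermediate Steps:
K(n, s) = n**2
H(R, P) = 0
v = 9 (v = (0 + 3)**2 = 3**2 = 9)
F(d) = 9
Y(J) = J*(16 + J)
Y(-17)*F(19) + K(3, 22) = -17*(16 - 17)*9 + 3**2 = -17*(-1)*9 + 9 = 17*9 + 9 = 153 + 9 = 162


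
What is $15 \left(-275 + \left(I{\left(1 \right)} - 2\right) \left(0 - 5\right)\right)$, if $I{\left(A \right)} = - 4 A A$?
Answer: $-3675$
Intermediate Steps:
$I{\left(A \right)} = - 4 A^{2}$
$15 \left(-275 + \left(I{\left(1 \right)} - 2\right) \left(0 - 5\right)\right) = 15 \left(-275 + \left(- 4 \cdot 1^{2} - 2\right) \left(0 - 5\right)\right) = 15 \left(-275 + \left(\left(-4\right) 1 - 2\right) \left(0 - 5\right)\right) = 15 \left(-275 + \left(-4 - 2\right) \left(-5\right)\right) = 15 \left(-275 - -30\right) = 15 \left(-275 + 30\right) = 15 \left(-245\right) = -3675$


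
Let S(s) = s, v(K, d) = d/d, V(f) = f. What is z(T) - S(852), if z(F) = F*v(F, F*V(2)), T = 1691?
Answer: 839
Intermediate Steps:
v(K, d) = 1
z(F) = F (z(F) = F*1 = F)
z(T) - S(852) = 1691 - 1*852 = 1691 - 852 = 839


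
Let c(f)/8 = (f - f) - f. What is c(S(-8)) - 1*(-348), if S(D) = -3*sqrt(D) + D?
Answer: 412 + 48*I*sqrt(2) ≈ 412.0 + 67.882*I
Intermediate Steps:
S(D) = D - 3*sqrt(D)
c(f) = -8*f (c(f) = 8*((f - f) - f) = 8*(0 - f) = 8*(-f) = -8*f)
c(S(-8)) - 1*(-348) = -8*(-8 - 6*I*sqrt(2)) - 1*(-348) = -8*(-8 - 6*I*sqrt(2)) + 348 = (64 + 48*I*sqrt(2)) + 348 = 412 + 48*I*sqrt(2)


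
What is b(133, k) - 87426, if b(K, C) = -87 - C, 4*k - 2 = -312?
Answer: -174871/2 ≈ -87436.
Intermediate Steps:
k = -155/2 (k = ½ + (¼)*(-312) = ½ - 78 = -155/2 ≈ -77.500)
b(133, k) - 87426 = (-87 - 1*(-155/2)) - 87426 = (-87 + 155/2) - 87426 = -19/2 - 87426 = -174871/2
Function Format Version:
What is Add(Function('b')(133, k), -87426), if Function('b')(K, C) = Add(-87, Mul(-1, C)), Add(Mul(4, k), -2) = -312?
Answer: Rational(-174871, 2) ≈ -87436.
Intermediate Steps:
k = Rational(-155, 2) (k = Add(Rational(1, 2), Mul(Rational(1, 4), -312)) = Add(Rational(1, 2), -78) = Rational(-155, 2) ≈ -77.500)
Add(Function('b')(133, k), -87426) = Add(Add(-87, Mul(-1, Rational(-155, 2))), -87426) = Add(Add(-87, Rational(155, 2)), -87426) = Add(Rational(-19, 2), -87426) = Rational(-174871, 2)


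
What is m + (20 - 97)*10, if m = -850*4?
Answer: -4170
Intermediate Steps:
m = -3400
m + (20 - 97)*10 = -3400 + (20 - 97)*10 = -3400 - 77*10 = -3400 - 770 = -4170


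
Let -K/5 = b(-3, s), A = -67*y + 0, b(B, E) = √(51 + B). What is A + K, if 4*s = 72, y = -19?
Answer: 1273 - 20*√3 ≈ 1238.4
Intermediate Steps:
s = 18 (s = (¼)*72 = 18)
A = 1273 (A = -67*(-19) + 0 = 1273 + 0 = 1273)
K = -20*√3 (K = -5*√(51 - 3) = -20*√3 ≈ -34.641)
A + K = 1273 - 20*√3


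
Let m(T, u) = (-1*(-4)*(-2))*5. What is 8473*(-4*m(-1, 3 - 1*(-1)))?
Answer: 1355680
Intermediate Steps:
m(T, u) = -40 (m(T, u) = (4*(-2))*5 = -8*5 = -40)
8473*(-4*m(-1, 3 - 1*(-1))) = 8473*(-4*(-40)) = 8473*160 = 1355680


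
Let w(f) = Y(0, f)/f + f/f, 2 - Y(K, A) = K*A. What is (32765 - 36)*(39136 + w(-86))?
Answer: 55079306810/43 ≈ 1.2809e+9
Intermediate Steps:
Y(K, A) = 2 - A*K (Y(K, A) = 2 - K*A = 2 - A*K)
w(f) = 1 + 2/f (w(f) = (2 - 1*f*0)/f + f/f = (2 + 0)/f + 1 = 2/f + 1 = 1 + 2/f)
(32765 - 36)*(39136 + w(-86)) = (32765 - 36)*(39136 + (2 - 86)/(-86)) = 32729*(39136 - 1/86*(-84)) = 32729*(39136 + 42/43) = 32729*(1682890/43) = 55079306810/43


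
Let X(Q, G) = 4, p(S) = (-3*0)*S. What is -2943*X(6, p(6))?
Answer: -11772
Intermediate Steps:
p(S) = 0 (p(S) = 0*S = 0)
-2943*X(6, p(6)) = -2943*4 = -11772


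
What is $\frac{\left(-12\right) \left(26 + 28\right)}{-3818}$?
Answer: $\frac{324}{1909} \approx 0.16972$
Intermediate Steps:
$\frac{\left(-12\right) \left(26 + 28\right)}{-3818} = \left(-12\right) 54 \left(- \frac{1}{3818}\right) = \left(-648\right) \left(- \frac{1}{3818}\right) = \frac{324}{1909}$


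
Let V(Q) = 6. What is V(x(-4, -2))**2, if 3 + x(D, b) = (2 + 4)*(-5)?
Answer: 36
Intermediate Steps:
x(D, b) = -33 (x(D, b) = -3 + (2 + 4)*(-5) = -3 + 6*(-5) = -3 - 30 = -33)
V(x(-4, -2))**2 = 6**2 = 36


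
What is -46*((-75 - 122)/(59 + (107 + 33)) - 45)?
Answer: 420992/199 ≈ 2115.5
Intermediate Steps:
-46*((-75 - 122)/(59 + (107 + 33)) - 45) = -46*(-197/(59 + 140) - 45) = -46*(-197/199 - 45) = -46*(-9152/199) = 420992/199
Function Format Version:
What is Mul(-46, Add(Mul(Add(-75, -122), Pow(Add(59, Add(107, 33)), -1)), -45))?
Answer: Rational(420992, 199) ≈ 2115.5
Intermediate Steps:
Mul(-46, Add(Mul(Add(-75, -122), Pow(Add(59, Add(107, 33)), -1)), -45)) = Mul(-46, Add(Mul(-197, Pow(Add(59, 140), -1)), -45)) = Mul(-46, Add(Mul(-197, Pow(199, -1)), -45)) = Mul(-46, Add(Mul(-197, Rational(1, 199)), -45)) = Mul(-46, Add(Rational(-197, 199), -45)) = Mul(-46, Rational(-9152, 199)) = Rational(420992, 199)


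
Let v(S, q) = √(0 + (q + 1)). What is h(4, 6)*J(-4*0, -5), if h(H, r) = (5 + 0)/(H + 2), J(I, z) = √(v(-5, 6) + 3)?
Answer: 5*√(3 + √7)/6 ≈ 1.9801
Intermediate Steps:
v(S, q) = √(1 + q) (v(S, q) = √(0 + (1 + q)) = √(1 + q))
J(I, z) = √(3 + √7) (J(I, z) = √(√(1 + 6) + 3) = √(√7 + 3) = √(3 + √7))
h(H, r) = 5/(2 + H)
h(4, 6)*J(-4*0, -5) = (5/(2 + 4))*√(3 + √7) = (5/6)*√(3 + √7) = (5*(⅙))*√(3 + √7) = 5*√(3 + √7)/6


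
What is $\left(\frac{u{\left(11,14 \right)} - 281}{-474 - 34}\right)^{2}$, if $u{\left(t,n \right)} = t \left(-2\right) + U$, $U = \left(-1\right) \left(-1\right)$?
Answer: $\frac{22801}{64516} \approx 0.35342$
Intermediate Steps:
$U = 1$
$u{\left(t,n \right)} = 1 - 2 t$ ($u{\left(t,n \right)} = t \left(-2\right) + 1 = - 2 t + 1 = 1 - 2 t$)
$\left(\frac{u{\left(11,14 \right)} - 281}{-474 - 34}\right)^{2} = \left(\frac{\left(1 - 22\right) - 281}{-474 - 34}\right)^{2} = \left(\frac{\left(1 - 22\right) - 281}{-508}\right)^{2} = \left(\left(-21 - 281\right) \left(- \frac{1}{508}\right)\right)^{2} = \left(\left(-302\right) \left(- \frac{1}{508}\right)\right)^{2} = \left(\frac{151}{254}\right)^{2} = \frac{22801}{64516}$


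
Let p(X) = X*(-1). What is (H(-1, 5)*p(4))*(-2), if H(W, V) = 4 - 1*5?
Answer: -8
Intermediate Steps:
H(W, V) = -1 (H(W, V) = 4 - 5 = -1)
p(X) = -X
(H(-1, 5)*p(4))*(-2) = -(-1)*4*(-2) = -1*(-4)*(-2) = 4*(-2) = -8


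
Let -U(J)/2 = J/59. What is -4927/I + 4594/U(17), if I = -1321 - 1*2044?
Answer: -455951136/57205 ≈ -7970.5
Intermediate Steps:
U(J) = -2*J/59
I = -3365 (I = -1321 - 2044 = -3365)
-4927/I + 4594/U(17) = -4927/(-3365) + 4594/((-2/59*17)) = -4927*(-1/3365) + 4594/(-34/59) = 4927/3365 + 4594*(-59/34) = 4927/3365 - 135523/17 = -455951136/57205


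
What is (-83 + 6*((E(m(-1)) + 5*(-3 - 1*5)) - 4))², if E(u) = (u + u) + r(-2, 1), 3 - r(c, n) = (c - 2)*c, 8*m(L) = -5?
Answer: 591361/4 ≈ 1.4784e+5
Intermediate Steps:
m(L) = -5/8 (m(L) = (⅛)*(-5) = -5/8)
r(c, n) = 3 - c*(-2 + c) (r(c, n) = 3 - (c - 2)*c = 3 - (-2 + c)*c = 3 - c*(-2 + c))
E(u) = -5 + 2*u (E(u) = (u + u) + (3 - 1*(-2)² + 2*(-2)) = 2*u + (3 - 1*4 - 4) = 2*u + (3 - 4 - 4) = 2*u - 5 = -5 + 2*u)
(-83 + 6*((E(m(-1)) + 5*(-3 - 1*5)) - 4))² = (-83 + 6*(((-5 + 2*(-5/8)) + 5*(-3 - 1*5)) - 4))² = (-83 + 6*(((-5 - 5/4) + 5*(-3 - 5)) - 4))² = (-83 + 6*((-25/4 + 5*(-8)) - 4))² = (-83 + 6*((-25/4 - 40) - 4))² = (-83 + 6*(-185/4 - 4))² = (-83 + 6*(-201/4))² = (-83 - 603/2)² = (-769/2)² = 591361/4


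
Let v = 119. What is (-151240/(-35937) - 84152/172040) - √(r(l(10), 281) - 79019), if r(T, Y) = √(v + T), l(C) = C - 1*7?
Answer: 261308627/70256835 - √(-79019 + √122) ≈ 3.7193 - 281.08*I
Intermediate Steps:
l(C) = -7 + C (l(C) = C - 7 = -7 + C)
r(T, Y) = √(119 + T)
(-151240/(-35937) - 84152/172040) - √(r(l(10), 281) - 79019) = (-151240/(-35937) - 84152/172040) - √(√(119 + (-7 + 10)) - 79019) = (-151240*(-1/35937) - 84152*1/172040) - √(√(119 + 3) - 79019) = (151240/35937 - 10519/21505) - √(√122 - 79019) = 261308627/70256835 - √(-79019 + √122)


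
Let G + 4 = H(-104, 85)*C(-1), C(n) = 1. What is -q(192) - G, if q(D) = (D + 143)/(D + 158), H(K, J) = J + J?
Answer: -11687/70 ≈ -166.96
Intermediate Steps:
H(K, J) = 2*J
q(D) = (143 + D)/(158 + D)
G = 166 (G = -4 + (2*85)*1 = -4 + 170*1 = -4 + 170 = 166)
-q(192) - G = -(143 + 192)/(158 + 192) - 1*166 = -335/350 - 166 = -1*67/70 - 166 = -67/70 - 166 = -11687/70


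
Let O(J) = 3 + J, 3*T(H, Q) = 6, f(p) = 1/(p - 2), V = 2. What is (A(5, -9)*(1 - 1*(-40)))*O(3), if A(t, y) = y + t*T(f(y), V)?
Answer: 246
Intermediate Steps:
f(p) = 1/(-2 + p)
T(H, Q) = 2 (T(H, Q) = (⅓)*6 = 2)
A(t, y) = y + 2*t (A(t, y) = y + t*2 = y + 2*t)
(A(5, -9)*(1 - 1*(-40)))*O(3) = ((-9 + 2*5)*(1 - 1*(-40)))*(3 + 3) = ((-9 + 10)*(1 + 40))*6 = (1*41)*6 = 41*6 = 246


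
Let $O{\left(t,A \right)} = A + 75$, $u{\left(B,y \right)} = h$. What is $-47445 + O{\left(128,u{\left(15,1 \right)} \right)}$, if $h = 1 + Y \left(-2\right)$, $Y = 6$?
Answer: $-47381$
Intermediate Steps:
$h = -11$ ($h = 1 + 6 \left(-2\right) = 1 - 12 = -11$)
$u{\left(B,y \right)} = -11$
$O{\left(t,A \right)} = 75 + A$
$-47445 + O{\left(128,u{\left(15,1 \right)} \right)} = -47445 + \left(75 - 11\right) = -47445 + 64 = -47381$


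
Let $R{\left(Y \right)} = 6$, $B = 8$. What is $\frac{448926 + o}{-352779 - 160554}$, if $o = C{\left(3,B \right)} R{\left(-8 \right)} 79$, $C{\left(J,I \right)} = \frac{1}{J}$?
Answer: $- \frac{449084}{513333} \approx -0.87484$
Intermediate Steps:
$o = 158$ ($o = \frac{1}{3} \cdot 6 \cdot 79 = 2 \cdot 79 = 158$)
$\frac{448926 + o}{-352779 - 160554} = \frac{448926 + 158}{-352779 - 160554} = \frac{449084}{-513333} = 449084 \left(- \frac{1}{513333}\right) = - \frac{449084}{513333}$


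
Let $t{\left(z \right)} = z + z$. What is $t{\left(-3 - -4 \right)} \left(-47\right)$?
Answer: $-94$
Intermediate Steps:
$t{\left(z \right)} = 2 z$
$t{\left(-3 - -4 \right)} \left(-47\right) = 2 \left(-3 - -4\right) \left(-47\right) = 2 \left(-3 + 4\right) \left(-47\right) = 2 \cdot 1 \left(-47\right) = 2 \left(-47\right) = -94$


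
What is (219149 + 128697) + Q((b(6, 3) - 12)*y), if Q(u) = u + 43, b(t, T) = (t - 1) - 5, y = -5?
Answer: 347949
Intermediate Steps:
b(t, T) = -6 + t (b(t, T) = (-1 + t) - 5 = -6 + t)
Q(u) = 43 + u
(219149 + 128697) + Q((b(6, 3) - 12)*y) = (219149 + 128697) + (43 + ((-6 + 6) - 12)*(-5)) = 347846 + (43 + (0 - 12)*(-5)) = 347846 + (43 - 12*(-5)) = 347846 + (43 + 60) = 347846 + 103 = 347949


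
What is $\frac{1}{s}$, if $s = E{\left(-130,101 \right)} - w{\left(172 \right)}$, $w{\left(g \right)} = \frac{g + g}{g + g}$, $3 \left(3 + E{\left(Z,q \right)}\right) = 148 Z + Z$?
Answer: $- \frac{3}{19382} \approx -0.00015478$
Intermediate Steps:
$E{\left(Z,q \right)} = -3 + \frac{149 Z}{3}$ ($E{\left(Z,q \right)} = -3 + \frac{148 Z + Z}{3} = -3 + \frac{149 Z}{3}$)
$w{\left(g \right)} = 1$ ($w{\left(g \right)} = \frac{2 g}{2 g} = 2 g \frac{1}{2 g} = 1$)
$s = - \frac{19382}{3}$ ($s = \left(-3 + \frac{149}{3} \left(-130\right)\right) - 1 = \left(-3 - \frac{19370}{3}\right) - 1 = - \frac{19379}{3} - 1 = - \frac{19382}{3} \approx -6460.7$)
$\frac{1}{s} = \frac{1}{- \frac{19382}{3}} = - \frac{3}{19382}$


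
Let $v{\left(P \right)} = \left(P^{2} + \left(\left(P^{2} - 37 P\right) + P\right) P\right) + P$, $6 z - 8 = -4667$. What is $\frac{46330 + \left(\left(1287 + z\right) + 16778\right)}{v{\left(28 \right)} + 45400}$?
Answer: $\frac{127237}{79880} \approx 1.5929$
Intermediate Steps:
$z = - \frac{1553}{2}$ ($z = \frac{4}{3} + \frac{1}{6} \left(-4667\right) = \frac{4}{3} - \frac{4667}{6} = - \frac{1553}{2} \approx -776.5$)
$v{\left(P \right)} = P + P^{2} + P \left(P^{2} - 36 P\right)$ ($v{\left(P \right)} = \left(P^{2} + \left(P^{2} - 36 P\right) P\right) + P = \left(P^{2} + P \left(P^{2} - 36 P\right)\right) + P = P + P^{2} + P \left(P^{2} - 36 P\right)$)
$\frac{46330 + \left(\left(1287 + z\right) + 16778\right)}{v{\left(28 \right)} + 45400} = \frac{46330 + \left(\left(1287 - \frac{1553}{2}\right) + 16778\right)}{28 \left(1 + 28^{2} - 980\right) + 45400} = \frac{46330 + \left(\frac{1021}{2} + 16778\right)}{28 \left(1 + 784 - 980\right) + 45400} = \frac{46330 + \frac{34577}{2}}{28 \left(-195\right) + 45400} = \frac{127237}{2 \left(-5460 + 45400\right)} = \frac{127237}{2 \cdot 39940} = \frac{127237}{2} \cdot \frac{1}{39940} = \frac{127237}{79880}$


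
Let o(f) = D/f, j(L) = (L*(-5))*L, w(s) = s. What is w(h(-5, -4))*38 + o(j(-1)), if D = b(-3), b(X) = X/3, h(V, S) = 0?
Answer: ⅕ ≈ 0.20000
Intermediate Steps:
b(X) = X/3 (b(X) = X*(⅓) = X/3)
D = -1 (D = (⅓)*(-3) = -1)
j(L) = -5*L² (j(L) = (-5*L)*L = -5*L²)
o(f) = -1/f
w(h(-5, -4))*38 + o(j(-1)) = 0*38 - 1/((-5*(-1)²)) = 0 - 1/((-5*1)) = 0 - 1/(-5) = 0 - 1*(-⅕) = 0 + ⅕ = ⅕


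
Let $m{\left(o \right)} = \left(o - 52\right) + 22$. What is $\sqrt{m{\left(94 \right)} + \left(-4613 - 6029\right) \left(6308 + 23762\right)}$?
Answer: $2 i \sqrt{80001219} \approx 17889.0 i$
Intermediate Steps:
$m{\left(o \right)} = -30 + o$ ($m{\left(o \right)} = \left(-52 + o\right) + 22 = -30 + o$)
$\sqrt{m{\left(94 \right)} + \left(-4613 - 6029\right) \left(6308 + 23762\right)} = \sqrt{\left(-30 + 94\right) + \left(-4613 - 6029\right) \left(6308 + 23762\right)} = \sqrt{64 - 320004940} = \sqrt{-320004876} = 2 i \sqrt{80001219}$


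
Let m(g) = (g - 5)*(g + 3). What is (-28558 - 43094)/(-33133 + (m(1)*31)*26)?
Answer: 23884/15343 ≈ 1.5567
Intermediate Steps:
m(g) = (-5 + g)*(3 + g)
(-28558 - 43094)/(-33133 + (m(1)*31)*26) = (-28558 - 43094)/(-33133 + ((-15 + 1**2 - 2*1)*31)*26) = -71652/(-33133 + ((-15 + 1 - 2)*31)*26) = -71652/(-33133 - 16*31*26) = -71652/(-33133 - 496*26) = -71652/(-33133 - 12896) = -71652/(-46029) = -71652*(-1/46029) = 23884/15343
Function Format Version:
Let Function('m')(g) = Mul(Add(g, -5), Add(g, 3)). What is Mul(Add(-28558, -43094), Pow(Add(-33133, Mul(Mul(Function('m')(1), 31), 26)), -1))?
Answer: Rational(23884, 15343) ≈ 1.5567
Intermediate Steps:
Function('m')(g) = Mul(Add(-5, g), Add(3, g))
Mul(Add(-28558, -43094), Pow(Add(-33133, Mul(Mul(Function('m')(1), 31), 26)), -1)) = Mul(Add(-28558, -43094), Pow(Add(-33133, Mul(Mul(Add(-15, Pow(1, 2), Mul(-2, 1)), 31), 26)), -1)) = Mul(-71652, Pow(Add(-33133, Mul(Mul(Add(-15, 1, -2), 31), 26)), -1)) = Mul(-71652, Pow(Add(-33133, Mul(Mul(-16, 31), 26)), -1)) = Mul(-71652, Pow(Add(-33133, Mul(-496, 26)), -1)) = Mul(-71652, Pow(Add(-33133, -12896), -1)) = Mul(-71652, Pow(-46029, -1)) = Mul(-71652, Rational(-1, 46029)) = Rational(23884, 15343)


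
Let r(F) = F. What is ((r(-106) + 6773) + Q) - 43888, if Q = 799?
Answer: -36422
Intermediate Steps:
((r(-106) + 6773) + Q) - 43888 = ((-106 + 6773) + 799) - 43888 = (6667 + 799) - 43888 = 7466 - 43888 = -36422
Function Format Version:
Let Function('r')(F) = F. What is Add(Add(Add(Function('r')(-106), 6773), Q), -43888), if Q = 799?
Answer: -36422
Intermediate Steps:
Add(Add(Add(Function('r')(-106), 6773), Q), -43888) = Add(Add(Add(-106, 6773), 799), -43888) = Add(Add(6667, 799), -43888) = Add(7466, -43888) = -36422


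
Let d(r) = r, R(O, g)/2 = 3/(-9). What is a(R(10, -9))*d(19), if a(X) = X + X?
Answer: -76/3 ≈ -25.333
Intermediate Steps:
R(O, g) = -2/3 (R(O, g) = 2*(3/(-9)) = 2*(3*(-1/9)) = 2*(-1/3) = -2/3)
a(X) = 2*X
a(R(10, -9))*d(19) = (2*(-2/3))*19 = -4/3*19 = -76/3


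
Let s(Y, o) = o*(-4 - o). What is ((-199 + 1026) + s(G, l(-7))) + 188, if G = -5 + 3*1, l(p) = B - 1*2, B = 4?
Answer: 1003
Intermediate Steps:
l(p) = 2 (l(p) = 4 - 1*2 = 4 - 2 = 2)
G = -2 (G = -5 + 3 = -2)
((-199 + 1026) + s(G, l(-7))) + 188 = ((-199 + 1026) - 1*2*(4 + 2)) + 188 = (827 - 1*2*6) + 188 = (827 - 12) + 188 = 815 + 188 = 1003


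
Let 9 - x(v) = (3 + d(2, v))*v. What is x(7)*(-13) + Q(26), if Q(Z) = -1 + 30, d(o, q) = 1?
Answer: 276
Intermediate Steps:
Q(Z) = 29
x(v) = 9 - 4*v (x(v) = 9 - (3 + 1)*v = 9 - 4*v)
x(7)*(-13) + Q(26) = (9 - 4*7)*(-13) + 29 = (9 - 28)*(-13) + 29 = -19*(-13) + 29 = 247 + 29 = 276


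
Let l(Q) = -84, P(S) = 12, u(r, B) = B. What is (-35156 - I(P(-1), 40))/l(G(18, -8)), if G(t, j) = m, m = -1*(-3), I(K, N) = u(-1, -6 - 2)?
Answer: 2929/7 ≈ 418.43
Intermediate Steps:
I(K, N) = -8 (I(K, N) = -6 - 2 = -8)
m = 3
G(t, j) = 3
(-35156 - I(P(-1), 40))/l(G(18, -8)) = (-35156 - 1*(-8))/(-84) = (-35156 + 8)*(-1/84) = -35148*(-1/84) = 2929/7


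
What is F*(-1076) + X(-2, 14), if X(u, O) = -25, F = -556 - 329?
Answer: 952235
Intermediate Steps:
F = -885
F*(-1076) + X(-2, 14) = -885*(-1076) - 25 = 952260 - 25 = 952235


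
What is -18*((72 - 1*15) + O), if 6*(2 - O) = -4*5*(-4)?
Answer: -822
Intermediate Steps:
O = -34/3 (O = 2 - (-4*5)*(-4)/6 = 2 - (-10)*(-4)/3 = 2 - ⅙*80 = 2 - 40/3 = -34/3 ≈ -11.333)
-18*((72 - 1*15) + O) = -18*((72 - 1*15) - 34/3) = -18*((72 - 15) - 34/3) = -18*(57 - 34/3) = -18*137/3 = -822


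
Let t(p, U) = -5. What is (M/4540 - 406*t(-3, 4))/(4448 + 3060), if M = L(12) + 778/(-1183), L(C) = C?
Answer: 5451389009/20162058280 ≈ 0.27038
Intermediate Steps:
M = 13418/1183 (M = 12 + 778/(-1183) = 12 + 778*(-1/1183) = 12 - 778/1183 = 13418/1183 ≈ 11.342)
(M/4540 - 406*t(-3, 4))/(4448 + 3060) = ((13418/1183)/4540 - 406*(-5))/(4448 + 3060) = ((13418/1183)*(1/4540) + 2030)/7508 = (6709/2685410 + 2030)*(1/7508) = (5451389009/2685410)*(1/7508) = 5451389009/20162058280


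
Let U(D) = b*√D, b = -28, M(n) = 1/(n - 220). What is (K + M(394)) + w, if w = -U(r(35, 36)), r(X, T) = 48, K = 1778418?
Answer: 309444733/174 + 112*√3 ≈ 1.7786e+6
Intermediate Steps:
M(n) = 1/(-220 + n)
U(D) = -28*√D
w = 112*√3 (w = -(-28)*√48 = -(-28)*4*√3 = -(-112)*√3 = 112*√3 ≈ 193.99)
(K + M(394)) + w = (1778418 + 1/(-220 + 394)) + 112*√3 = (1778418 + 1/174) + 112*√3 = 309444733/174 + 112*√3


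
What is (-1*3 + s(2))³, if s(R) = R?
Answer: -1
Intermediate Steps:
(-1*3 + s(2))³ = (-1*3 + 2)³ = (-3 + 2)³ = (-1)³ = -1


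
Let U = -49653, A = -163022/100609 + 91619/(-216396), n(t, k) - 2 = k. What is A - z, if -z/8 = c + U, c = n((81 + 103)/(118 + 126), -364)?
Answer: -8711211126824363/21771385164 ≈ -4.0012e+5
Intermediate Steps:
n(t, k) = 2 + k
c = -362 (c = 2 - 364 = -362)
A = -44495004683/21771385164 (A = -163022*1/100609 + 91619*(-1/216396) = -163022/100609 - 91619/216396 = -44495004683/21771385164 ≈ -2.0437)
z = 400120 (z = -8*(-362 - 49653) = -8*(-50015) = 400120)
A - z = -44495004683/21771385164 - 1*400120 = -44495004683/21771385164 - 400120 = -8711211126824363/21771385164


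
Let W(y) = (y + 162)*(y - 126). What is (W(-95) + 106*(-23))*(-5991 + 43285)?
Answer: -643135030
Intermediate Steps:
W(y) = (-126 + y)*(162 + y) (W(y) = (162 + y)*(-126 + y) = (-126 + y)*(162 + y))
(W(-95) + 106*(-23))*(-5991 + 43285) = ((-20412 + (-95)² + 36*(-95)) + 106*(-23))*(-5991 + 43285) = ((-20412 + 9025 - 3420) - 2438)*37294 = (-14807 - 2438)*37294 = -17245*37294 = -643135030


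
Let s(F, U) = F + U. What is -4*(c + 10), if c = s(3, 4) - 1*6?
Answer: -44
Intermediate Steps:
c = 1 (c = (3 + 4) - 1*6 = 7 - 6 = 1)
-4*(c + 10) = -4*(1 + 10) = -4*11 = -44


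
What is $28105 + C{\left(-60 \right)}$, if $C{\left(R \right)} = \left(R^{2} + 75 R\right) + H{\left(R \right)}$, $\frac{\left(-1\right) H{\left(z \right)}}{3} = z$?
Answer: $27385$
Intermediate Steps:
$H{\left(z \right)} = - 3 z$
$C{\left(R \right)} = R^{2} + 72 R$ ($C{\left(R \right)} = \left(R^{2} + 75 R\right) - 3 R = R^{2} + 72 R$)
$28105 + C{\left(-60 \right)} = 28105 - 60 \left(72 - 60\right) = 28105 - 720 = 27385$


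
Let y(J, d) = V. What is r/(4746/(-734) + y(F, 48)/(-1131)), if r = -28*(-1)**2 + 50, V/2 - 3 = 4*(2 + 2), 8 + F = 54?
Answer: -9131694/2697809 ≈ -3.3849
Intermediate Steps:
F = 46 (F = -8 + 54 = 46)
V = 38 (V = 6 + 2*(4*(2 + 2)) = 6 + 2*(4*4) = 6 + 2*16 = 6 + 32 = 38)
y(J, d) = 38
r = 22 (r = -28*1 + 50 = -28 + 50 = 22)
r/(4746/(-734) + y(F, 48)/(-1131)) = 22/(4746/(-734) + 38/(-1131)) = 22/(4746*(-1/734) + 38*(-1/1131)) = 22/(-2373/367 - 38/1131) = 22/(-2697809/415077) = 22*(-415077/2697809) = -9131694/2697809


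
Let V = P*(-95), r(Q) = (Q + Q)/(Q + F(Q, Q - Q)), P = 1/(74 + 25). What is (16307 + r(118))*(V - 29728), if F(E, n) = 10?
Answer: -170665424829/352 ≈ -4.8485e+8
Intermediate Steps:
P = 1/99 ≈ 0.010101
r(Q) = 2*Q/(10 + Q) (r(Q) = (Q + Q)/(Q + 10) = (2*Q)/(10 + Q) = 2*Q/(10 + Q))
V = -95/99 (V = (1/99)*(-95) = -95/99 ≈ -0.95960)
(16307 + r(118))*(V - 29728) = (16307 + 2*118/(10 + 118))*(-95/99 - 29728) = (16307 + 2*118/128)*(-2943167/99) = (16307 + 2*118*(1/128))*(-2943167/99) = (16307 + 59/32)*(-2943167/99) = (521883/32)*(-2943167/99) = -170665424829/352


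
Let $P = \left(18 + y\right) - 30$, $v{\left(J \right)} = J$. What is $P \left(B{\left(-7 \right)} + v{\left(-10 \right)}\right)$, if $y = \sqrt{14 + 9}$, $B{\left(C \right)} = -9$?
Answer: $228 - 19 \sqrt{23} \approx 136.88$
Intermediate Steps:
$y = \sqrt{23} \approx 4.7958$
$P = -12 + \sqrt{23}$ ($P = \left(18 + \sqrt{23}\right) - 30 = -12 + \sqrt{23} \approx -7.2042$)
$P \left(B{\left(-7 \right)} + v{\left(-10 \right)}\right) = \left(-12 + \sqrt{23}\right) \left(-9 - 10\right) = \left(-12 + \sqrt{23}\right) \left(-19\right) = 228 - 19 \sqrt{23}$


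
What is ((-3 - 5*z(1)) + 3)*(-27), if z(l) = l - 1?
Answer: 0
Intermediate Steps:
z(l) = -1 + l
((-3 - 5*z(1)) + 3)*(-27) = ((-3 - 5*(-1 + 1)) + 3)*(-27) = ((-3 - 5*0) + 3)*(-27) = ((-3 + 0) + 3)*(-27) = (-3 + 3)*(-27) = 0*(-27) = 0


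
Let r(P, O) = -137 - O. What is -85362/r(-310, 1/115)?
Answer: 1636105/2626 ≈ 623.04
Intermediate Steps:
-85362/r(-310, 1/115) = -85362/(-137 - 1/115) = -85362/(-15756/115) = -85362*(-115/15756) = 1636105/2626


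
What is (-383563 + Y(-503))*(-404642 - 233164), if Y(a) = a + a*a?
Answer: 83588940942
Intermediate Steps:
Y(a) = a + a²
(-383563 + Y(-503))*(-404642 - 233164) = (-383563 - 503*(1 - 503))*(-404642 - 233164) = (-383563 - 503*(-502))*(-637806) = (-383563 + 252506)*(-637806) = -131057*(-637806) = 83588940942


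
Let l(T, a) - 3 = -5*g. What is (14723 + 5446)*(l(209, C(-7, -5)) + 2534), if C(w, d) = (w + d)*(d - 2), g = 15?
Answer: 49656078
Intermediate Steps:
C(w, d) = (-2 + d)*(d + w) (C(w, d) = (d + w)*(-2 + d) = (-2 + d)*(d + w))
l(T, a) = -72 (l(T, a) = 3 - 5*15 = 3 - 75 = -72)
(14723 + 5446)*(l(209, C(-7, -5)) + 2534) = (14723 + 5446)*(-72 + 2534) = 20169*2462 = 49656078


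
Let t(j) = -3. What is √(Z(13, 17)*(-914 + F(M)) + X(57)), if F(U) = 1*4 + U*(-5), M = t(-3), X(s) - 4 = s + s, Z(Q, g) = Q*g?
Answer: I*√197677 ≈ 444.61*I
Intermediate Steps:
X(s) = 4 + 2*s (X(s) = 4 + (s + s) = 4 + 2*s)
M = -3
F(U) = 4 - 5*U
√(Z(13, 17)*(-914 + F(M)) + X(57)) = √((13*17)*(-914 + (4 - 5*(-3))) + (4 + 2*57)) = √(221*(-914 + (4 + 15)) + (4 + 114)) = √(221*(-914 + 19) + 118) = √(221*(-895) + 118) = √(-197795 + 118) = √(-197677) = I*√197677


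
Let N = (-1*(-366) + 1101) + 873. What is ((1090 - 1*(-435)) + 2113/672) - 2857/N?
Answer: 200088043/131040 ≈ 1526.9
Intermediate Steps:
N = 2340 (N = (366 + 1101) + 873 = 1467 + 873 = 2340)
((1090 - 1*(-435)) + 2113/672) - 2857/N = ((1090 - 1*(-435)) + 2113/672) - 2857/2340 = ((1090 + 435) + 2113*(1/672)) - 2857*1/2340 = (1525 + 2113/672) - 2857/2340 = 1026913/672 - 2857/2340 = 200088043/131040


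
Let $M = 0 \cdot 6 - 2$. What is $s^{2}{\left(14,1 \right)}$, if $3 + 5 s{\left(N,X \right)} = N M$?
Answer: $\frac{961}{25} \approx 38.44$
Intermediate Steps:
$M = -2$ ($M = 0 - 2 = -2$)
$s{\left(N,X \right)} = - \frac{3}{5} - \frac{2 N}{5}$ ($s{\left(N,X \right)} = - \frac{3}{5} + \frac{N \left(-2\right)}{5} = - \frac{3}{5} + \frac{\left(-2\right) N}{5} = - \frac{3}{5} - \frac{2 N}{5}$)
$s^{2}{\left(14,1 \right)} = \left(- \frac{3}{5} - \frac{28}{5}\right)^{2} = \left(- \frac{31}{5}\right)^{2} = \frac{961}{25}$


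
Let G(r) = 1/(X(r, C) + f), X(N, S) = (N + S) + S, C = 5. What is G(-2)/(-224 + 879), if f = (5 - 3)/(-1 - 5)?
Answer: 3/15065 ≈ 0.00019914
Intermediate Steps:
f = -⅓ (f = 2/(-6) = 2*(-⅙) = -⅓ ≈ -0.33333)
X(N, S) = N + 2*S
G(r) = 1/(29/3 + r) (G(r) = 1/((r + 2*5) - ⅓) = 1/((r + 10) - ⅓) = 1/((10 + r) - ⅓) = 1/(29/3 + r))
G(-2)/(-224 + 879) = (3/(29 + 3*(-2)))/(-224 + 879) = (3/(29 - 6))/655 = (3/23)/655 = (3*(1/23))/655 = (1/655)*(3/23) = 3/15065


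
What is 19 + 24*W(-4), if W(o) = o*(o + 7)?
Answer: -269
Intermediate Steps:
W(o) = o*(7 + o)
19 + 24*W(-4) = 19 + 24*(-4*(7 - 4)) = 19 + 24*(-4*3) = 19 + 24*(-12) = 19 - 288 = -269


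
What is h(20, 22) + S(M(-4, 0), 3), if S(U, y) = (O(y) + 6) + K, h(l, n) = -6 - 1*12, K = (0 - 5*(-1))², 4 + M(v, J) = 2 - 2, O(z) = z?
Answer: 16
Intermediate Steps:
M(v, J) = -4 (M(v, J) = -4 + (2 - 2) = -4 + 0 = -4)
K = 25 (K = (0 + 5)² = 5² = 25)
h(l, n) = -18 (h(l, n) = -6 - 12 = -18)
S(U, y) = 31 + y (S(U, y) = (y + 6) + 25 = (6 + y) + 25 = 31 + y)
h(20, 22) + S(M(-4, 0), 3) = -18 + (31 + 3) = -18 + 34 = 16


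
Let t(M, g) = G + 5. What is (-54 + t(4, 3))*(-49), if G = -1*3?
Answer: 2548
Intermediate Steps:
G = -3
t(M, g) = 2 (t(M, g) = -3 + 5 = 2)
(-54 + t(4, 3))*(-49) = (-54 + 2)*(-49) = -52*(-49) = 2548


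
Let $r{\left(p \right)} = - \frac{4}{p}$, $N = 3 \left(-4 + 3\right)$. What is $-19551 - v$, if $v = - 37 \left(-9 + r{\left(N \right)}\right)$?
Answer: $- \frac{59504}{3} \approx -19835.0$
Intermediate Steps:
$N = -3$ ($N = 3 \left(-1\right) = -3$)
$v = \frac{851}{3}$ ($v = - 37 \left(-9 - \frac{4}{-3}\right) = - 37 \left(-9 - - \frac{4}{3}\right) = - 37 \left(-9 + \frac{4}{3}\right) = \left(-37\right) \left(- \frac{23}{3}\right) = \frac{851}{3} \approx 283.67$)
$-19551 - v = -19551 - \frac{851}{3} = - \frac{59504}{3}$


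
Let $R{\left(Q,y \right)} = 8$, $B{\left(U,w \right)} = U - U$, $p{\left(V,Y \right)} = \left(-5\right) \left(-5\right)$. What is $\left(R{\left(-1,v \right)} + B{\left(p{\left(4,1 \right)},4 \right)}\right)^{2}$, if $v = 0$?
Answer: $64$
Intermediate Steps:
$p{\left(V,Y \right)} = 25$
$B{\left(U,w \right)} = 0$
$\left(R{\left(-1,v \right)} + B{\left(p{\left(4,1 \right)},4 \right)}\right)^{2} = \left(8 + 0\right)^{2} = 8^{2} = 64$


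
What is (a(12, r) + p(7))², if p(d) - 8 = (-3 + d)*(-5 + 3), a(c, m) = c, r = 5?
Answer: 144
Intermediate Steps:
p(d) = 14 - 2*d (p(d) = 8 + (-3 + d)*(-5 + 3) = 8 + (-3 + d)*(-2) = 8 + (6 - 2*d) = 14 - 2*d)
(a(12, r) + p(7))² = (12 + (14 - 2*7))² = (12 + (14 - 14))² = (12 + 0)² = 12² = 144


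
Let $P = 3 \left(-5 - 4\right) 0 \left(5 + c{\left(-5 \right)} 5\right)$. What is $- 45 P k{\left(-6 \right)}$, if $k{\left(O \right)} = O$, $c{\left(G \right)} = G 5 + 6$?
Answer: $0$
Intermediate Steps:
$c{\left(G \right)} = 6 + 5 G$ ($c{\left(G \right)} = 5 G + 6 = 6 + 5 G$)
$P = 0$ ($P = 3 \left(-5 - 4\right) 0 \left(5 + \left(6 + 5 \left(-5\right)\right) 5\right) = 3 \left(-9\right) 0 \left(5 + \left(6 - 25\right) 5\right) = \left(-27\right) 0 \left(5 - 95\right) = 0 \left(5 - 95\right) = 0 \left(-90\right) = 0$)
$- 45 P k{\left(-6 \right)} = \left(-45\right) 0 \left(-6\right) = 0 \left(-6\right) = 0$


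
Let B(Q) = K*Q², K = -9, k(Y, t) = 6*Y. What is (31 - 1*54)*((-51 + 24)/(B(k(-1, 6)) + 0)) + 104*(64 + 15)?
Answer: 98569/12 ≈ 8214.1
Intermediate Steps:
B(Q) = -9*Q²
(31 - 1*54)*((-51 + 24)/(B(k(-1, 6)) + 0)) + 104*(64 + 15) = (31 - 1*54)*((-51 + 24)/(-9*(6*(-1))² + 0)) + 104*(64 + 15) = (31 - 54)*(-27/(-9*(-6)² + 0)) + 104*79 = -(-621)/(-9*36 + 0) + 8216 = -(-621)/(-324 + 0) + 8216 = -(-621)/(-324) + 8216 = -(-621)*(-1)/324 + 8216 = -23*1/12 + 8216 = -23/12 + 8216 = 98569/12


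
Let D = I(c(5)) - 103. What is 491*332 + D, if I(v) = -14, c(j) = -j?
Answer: 162895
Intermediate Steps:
D = -117 (D = -14 - 103 = -117)
491*332 + D = 491*332 - 117 = 163012 - 117 = 162895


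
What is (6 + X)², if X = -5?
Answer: 1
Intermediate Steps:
(6 + X)² = (6 - 5)² = 1² = 1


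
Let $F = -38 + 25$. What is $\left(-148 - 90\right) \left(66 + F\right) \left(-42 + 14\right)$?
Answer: $353192$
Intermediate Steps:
$F = -13$
$\left(-148 - 90\right) \left(66 + F\right) \left(-42 + 14\right) = \left(-148 - 90\right) \left(66 - 13\right) \left(-42 + 14\right) = - 238 \cdot 53 \left(-28\right) = \left(-238\right) \left(-1484\right) = 353192$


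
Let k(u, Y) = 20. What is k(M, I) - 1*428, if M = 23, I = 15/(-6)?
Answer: -408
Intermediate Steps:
I = -5/2 (I = 15*(-1/6) = -5/2 ≈ -2.5000)
k(M, I) - 1*428 = 20 - 1*428 = 20 - 428 = -408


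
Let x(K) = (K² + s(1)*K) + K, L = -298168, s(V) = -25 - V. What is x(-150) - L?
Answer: 324418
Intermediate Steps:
x(K) = K² - 25*K (x(K) = (K² + (-25 - 1*1)*K) + K = (K² + (-25 - 1)*K) + K = (K² - 26*K) + K = K² - 25*K)
x(-150) - L = -150*(-25 - 150) - 1*(-298168) = -150*(-175) + 298168 = 26250 + 298168 = 324418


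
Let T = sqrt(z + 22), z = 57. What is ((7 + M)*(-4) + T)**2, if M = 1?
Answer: (-32 + sqrt(79))**2 ≈ 534.16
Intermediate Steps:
T = sqrt(79) (T = sqrt(57 + 22) = sqrt(79) ≈ 8.8882)
((7 + M)*(-4) + T)**2 = ((7 + 1)*(-4) + sqrt(79))**2 = (8*(-4) + sqrt(79))**2 = (-32 + sqrt(79))**2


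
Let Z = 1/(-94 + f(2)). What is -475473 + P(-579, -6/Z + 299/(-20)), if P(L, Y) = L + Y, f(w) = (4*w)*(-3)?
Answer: -9507179/20 ≈ -4.7536e+5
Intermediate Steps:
f(w) = -12*w
Z = -1/118 (Z = 1/(-94 - 12*2) = 1/(-94 - 24) = 1/(-118) = -1/118 ≈ -0.0084746)
-475473 + P(-579, -6/Z + 299/(-20)) = -475473 + (-579 + (-6/(-1/118) + 299/(-20))) = -475473 + (-579 + (-6*(-118) + 299*(-1/20))) = -475473 + (-579 + (708 - 299/20)) = -475473 + (-579 + 13861/20) = -475473 + 2281/20 = -9507179/20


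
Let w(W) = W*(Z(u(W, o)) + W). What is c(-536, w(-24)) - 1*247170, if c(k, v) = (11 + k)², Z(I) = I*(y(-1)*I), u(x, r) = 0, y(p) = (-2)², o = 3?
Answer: 28455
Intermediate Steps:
y(p) = 4
Z(I) = 4*I² (Z(I) = I*(4*I) = 4*I²)
w(W) = W² (w(W) = W*(4*0² + W) = W*(4*0 + W) = W*(0 + W) = W*W = W²)
c(-536, w(-24)) - 1*247170 = (11 - 536)² - 1*247170 = (-525)² - 247170 = 275625 - 247170 = 28455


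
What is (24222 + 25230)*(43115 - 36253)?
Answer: 339339624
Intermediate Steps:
(24222 + 25230)*(43115 - 36253) = 49452*6862 = 339339624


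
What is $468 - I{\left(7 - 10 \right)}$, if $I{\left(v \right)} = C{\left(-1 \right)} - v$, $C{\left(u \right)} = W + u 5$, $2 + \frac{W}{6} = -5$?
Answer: $512$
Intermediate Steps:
$W = -42$ ($W = -12 + 6 \left(-5\right) = -12 - 30 = -42$)
$C{\left(u \right)} = -42 + 5 u$ ($C{\left(u \right)} = -42 + u 5 = -42 + 5 u$)
$I{\left(v \right)} = -47 - v$ ($I{\left(v \right)} = \left(-42 + 5 \left(-1\right)\right) - v = \left(-42 - 5\right) - v = -47 - v$)
$468 - I{\left(7 - 10 \right)} = 468 - \left(-47 - \left(7 - 10\right)\right) = 468 - \left(-47 - -3\right) = 468 - \left(-47 + 3\right) = 468 - -44 = 468 + 44 = 512$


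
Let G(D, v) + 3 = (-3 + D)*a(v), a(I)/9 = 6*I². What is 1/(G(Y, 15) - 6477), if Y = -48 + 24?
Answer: -1/334530 ≈ -2.9893e-6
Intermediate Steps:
a(I) = 54*I² (a(I) = 9*(6*I²) = 54*I²)
Y = -24
G(D, v) = -3 + 54*v²*(-3 + D) (G(D, v) = -3 + (-3 + D)*(54*v²) = -3 + 54*v²*(-3 + D))
1/(G(Y, 15) - 6477) = 1/((-3 - 162*15² + 54*(-24)*15²) - 6477) = 1/((-3 - 162*225 + 54*(-24)*225) - 6477) = 1/((-3 - 36450 - 291600) - 6477) = 1/(-328053 - 6477) = 1/(-334530) = -1/334530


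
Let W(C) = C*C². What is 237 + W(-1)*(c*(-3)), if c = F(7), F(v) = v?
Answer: 258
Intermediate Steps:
W(C) = C³
c = 7
237 + W(-1)*(c*(-3)) = 237 + (-1)³*(7*(-3)) = 237 - 1*(-21) = 237 + 21 = 258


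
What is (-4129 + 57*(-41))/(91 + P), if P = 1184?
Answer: -6466/1275 ≈ -5.0714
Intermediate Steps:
(-4129 + 57*(-41))/(91 + P) = (-4129 + 57*(-41))/(91 + 1184) = (-4129 - 2337)/1275 = -6466*1/1275 = -6466/1275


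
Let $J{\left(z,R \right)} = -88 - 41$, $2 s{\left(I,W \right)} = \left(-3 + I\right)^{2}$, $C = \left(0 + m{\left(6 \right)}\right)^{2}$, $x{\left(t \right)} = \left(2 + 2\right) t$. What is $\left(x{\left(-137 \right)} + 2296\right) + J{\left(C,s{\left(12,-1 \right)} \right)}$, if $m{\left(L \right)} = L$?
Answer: $1619$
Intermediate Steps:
$x{\left(t \right)} = 4 t$
$C = 36$ ($C = \left(0 + 6\right)^{2} = 6^{2} = 36$)
$s{\left(I,W \right)} = \frac{\left(-3 + I\right)^{2}}{2}$
$J{\left(z,R \right)} = -129$
$\left(x{\left(-137 \right)} + 2296\right) + J{\left(C,s{\left(12,-1 \right)} \right)} = \left(4 \left(-137\right) + 2296\right) - 129 = \left(-548 + 2296\right) - 129 = 1748 - 129 = 1619$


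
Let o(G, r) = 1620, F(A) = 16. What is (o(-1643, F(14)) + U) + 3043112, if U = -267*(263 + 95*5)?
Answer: 2847686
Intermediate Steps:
U = -197046 (U = -267*(263 + 475) = -267*738 = -197046)
(o(-1643, F(14)) + U) + 3043112 = (1620 - 197046) + 3043112 = -195426 + 3043112 = 2847686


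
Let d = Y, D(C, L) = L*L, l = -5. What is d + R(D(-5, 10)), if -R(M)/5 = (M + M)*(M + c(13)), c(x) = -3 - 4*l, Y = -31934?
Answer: -148934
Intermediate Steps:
D(C, L) = L²
c(x) = 17 (c(x) = -3 - 4*(-5) = -3 + 20 = 17)
R(M) = -10*M*(17 + M) (R(M) = -5*(M + M)*(M + 17) = -5*2*M*(17 + M) = -10*M*(17 + M))
d = -31934
d + R(D(-5, 10)) = -31934 - 10*10²*(17 + 10²) = -31934 - 10*100*(17 + 100) = -31934 - 10*100*117 = -31934 - 117000 = -148934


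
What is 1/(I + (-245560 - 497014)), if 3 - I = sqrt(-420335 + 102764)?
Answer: I/(sqrt(317571) - 742571*I) ≈ -1.3467e-6 + 1.022e-9*I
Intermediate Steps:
I = 3 - I*sqrt(317571) (I = 3 - sqrt(-420335 + 102764) = 3 - sqrt(-317571) = 3 - I*sqrt(317571) ≈ 3.0 - 563.53*I)
1/(I + (-245560 - 497014)) = 1/((3 - I*sqrt(317571)) + (-245560 - 497014)) = 1/((3 - I*sqrt(317571)) - 742574) = 1/(-742571 - I*sqrt(317571))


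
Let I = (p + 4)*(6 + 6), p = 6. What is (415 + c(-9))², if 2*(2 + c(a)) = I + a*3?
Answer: 844561/4 ≈ 2.1114e+5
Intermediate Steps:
I = 120 (I = (6 + 4)*(6 + 6) = 10*12 = 120)
c(a) = 58 + 3*a/2 (c(a) = -2 + (120 + a*3)/2 = -2 + (120 + 3*a)/2 = -2 + (60 + 3*a/2) = 58 + 3*a/2)
(415 + c(-9))² = (415 + (58 + (3/2)*(-9)))² = (415 + (58 - 27/2))² = (415 + 89/2)² = (919/2)² = 844561/4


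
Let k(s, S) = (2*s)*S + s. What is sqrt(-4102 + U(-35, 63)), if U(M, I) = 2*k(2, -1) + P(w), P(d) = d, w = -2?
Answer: 2*I*sqrt(1027) ≈ 64.094*I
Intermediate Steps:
k(s, S) = s + 2*S*s (k(s, S) = 2*S*s + s = s + 2*S*s)
U(M, I) = -6 (U(M, I) = 2*(2*(1 + 2*(-1))) - 2 = 2*(2*(1 - 2)) - 2 = 2*(2*(-1)) - 2 = 2*(-2) - 2 = -4 - 2 = -6)
sqrt(-4102 + U(-35, 63)) = sqrt(-4102 - 6) = sqrt(-4108) = 2*I*sqrt(1027)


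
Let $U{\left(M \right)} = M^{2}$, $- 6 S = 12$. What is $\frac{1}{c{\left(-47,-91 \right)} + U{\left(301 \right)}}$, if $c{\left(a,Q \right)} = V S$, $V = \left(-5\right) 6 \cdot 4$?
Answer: $\frac{1}{90841} \approx 1.1008 \cdot 10^{-5}$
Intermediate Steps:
$S = -2$ ($S = \left(- \frac{1}{6}\right) 12 = -2$)
$V = -120$ ($V = \left(-30\right) 4 = -120$)
$c{\left(a,Q \right)} = 240$ ($c{\left(a,Q \right)} = \left(-120\right) \left(-2\right) = 240$)
$\frac{1}{c{\left(-47,-91 \right)} + U{\left(301 \right)}} = \frac{1}{240 + 301^{2}} = \frac{1}{240 + 90601} = \frac{1}{90841}$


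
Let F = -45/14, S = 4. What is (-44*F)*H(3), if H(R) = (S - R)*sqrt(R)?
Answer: 990*sqrt(3)/7 ≈ 244.96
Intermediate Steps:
F = -45/14 (F = -45*1/14 = -45/14 ≈ -3.2143)
H(R) = sqrt(R)*(4 - R) (H(R) = (4 - R)*sqrt(R) = sqrt(R)*(4 - R))
(-44*F)*H(3) = (-44*(-45/14))*(sqrt(3)*(4 - 1*3)) = 990*(sqrt(3)*(4 - 3))/7 = 990*(sqrt(3)*1)/7 = 990*sqrt(3)/7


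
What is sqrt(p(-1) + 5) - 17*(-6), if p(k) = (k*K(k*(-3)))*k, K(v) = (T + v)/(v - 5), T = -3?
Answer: 102 + sqrt(5) ≈ 104.24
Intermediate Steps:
K(v) = (-3 + v)/(-5 + v) (K(v) = (-3 + v)/(v - 5) = (-3 + v)/(-5 + v))
p(k) = k**2*(-3 - 3*k)/(-5 - 3*k) (p(k) = (k*((-3 + k*(-3))/(-5 + k*(-3))))*k = (k*((-3 - 3*k)/(-5 - 3*k)))*k = (k*(-3 - 3*k)/(-5 - 3*k))*k = k**2*(-3 - 3*k)/(-5 - 3*k))
sqrt(p(-1) + 5) - 17*(-6) = sqrt(3*(-1)**2*(1 - 1)/(5 + 3*(-1)) + 5) - 17*(-6) = sqrt(3*1*0/(5 - 3) + 5) + 102 = sqrt(3*1*0/2 + 5) + 102 = sqrt(3*1*(1/2)*0 + 5) + 102 = sqrt(0 + 5) + 102 = sqrt(5) + 102 = 102 + sqrt(5)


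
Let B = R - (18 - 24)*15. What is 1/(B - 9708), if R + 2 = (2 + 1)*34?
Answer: -1/9518 ≈ -0.00010506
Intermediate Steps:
R = 100 (R = -2 + (2 + 1)*34 = -2 + 3*34 = -2 + 102 = 100)
B = 190 (B = 100 - (18 - 24)*15 = 100 - (-6)*15 = 100 - 1*(-90) = 100 + 90 = 190)
1/(B - 9708) = 1/(190 - 9708) = 1/(-9518) = -1/9518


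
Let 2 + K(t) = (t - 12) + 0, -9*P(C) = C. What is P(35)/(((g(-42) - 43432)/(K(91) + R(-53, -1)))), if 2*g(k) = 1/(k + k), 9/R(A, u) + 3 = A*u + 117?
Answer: 25221280/3655585077 ≈ 0.0068994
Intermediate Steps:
P(C) = -C/9
K(t) = -14 + t (K(t) = -2 + ((t - 12) + 0) = -2 + ((-12 + t) + 0) = -2 + (-12 + t) = -14 + t)
R(A, u) = 9/(114 + A*u) (R(A, u) = 9/(-3 + (A*u + 117)) = 9/(-3 + (117 + A*u)) = 9/(114 + A*u))
g(k) = 1/(4*k) (g(k) = 1/(2*(k + k)) = 1/(2*((2*k))) = (1/(2*k))/2 = 1/(4*k))
P(35)/(((g(-42) - 43432)/(K(91) + R(-53, -1)))) = (-⅑*35)/((((¼)/(-42) - 43432)/((-14 + 91) + 9/(114 - 53*(-1))))) = -35*(77 + 9/(114 + 53))/((¼)*(-1/42) - 43432)/9 = -35*(77 + 9/167)/(-1/168 - 43432)/9 = -35/(9*((-7296577/(168*(77 + 9*(1/167)))))) = -35/(9*((-7296577/(168*(77 + 9/167))))) = -35/(9*((-7296577/(168*12868/167)))) = -35/(9*((-7296577/168*167/12868))) = -35/(9*(-1218528359/2161824)) = -35/9*(-2161824/1218528359) = 25221280/3655585077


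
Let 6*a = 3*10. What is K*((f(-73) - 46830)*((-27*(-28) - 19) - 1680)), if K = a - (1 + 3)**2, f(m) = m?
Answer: -486524819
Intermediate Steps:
a = 5 (a = (3*10)/6 = (1/6)*30 = 5)
K = -11 (K = 5 - (1 + 3)**2 = 5 - 1*4**2 = 5 - 1*16 = 5 - 16 = -11)
K*((f(-73) - 46830)*((-27*(-28) - 19) - 1680)) = -11*(-73 - 46830)*((-27*(-28) - 19) - 1680) = -(-515933)*((756 - 19) - 1680) = -(-515933)*(737 - 1680) = -(-515933)*(-943) = -11*44229529 = -486524819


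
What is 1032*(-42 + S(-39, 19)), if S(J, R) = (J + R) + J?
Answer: -104232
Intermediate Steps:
S(J, R) = R + 2*J
1032*(-42 + S(-39, 19)) = 1032*(-42 + (19 + 2*(-39))) = 1032*(-42 + (19 - 78)) = 1032*(-42 - 59) = 1032*(-101) = -104232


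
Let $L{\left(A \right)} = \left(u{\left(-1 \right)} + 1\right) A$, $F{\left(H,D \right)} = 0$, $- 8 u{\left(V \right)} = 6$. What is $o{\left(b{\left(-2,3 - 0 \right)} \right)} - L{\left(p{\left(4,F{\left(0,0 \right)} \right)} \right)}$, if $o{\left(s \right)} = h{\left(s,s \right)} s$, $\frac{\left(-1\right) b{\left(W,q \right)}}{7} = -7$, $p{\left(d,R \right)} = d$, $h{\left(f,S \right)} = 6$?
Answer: $293$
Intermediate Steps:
$u{\left(V \right)} = - \frac{3}{4}$ ($u{\left(V \right)} = \left(- \frac{1}{8}\right) 6 = - \frac{3}{4}$)
$b{\left(W,q \right)} = 49$ ($b{\left(W,q \right)} = \left(-7\right) \left(-7\right) = 49$)
$L{\left(A \right)} = \frac{A}{4}$ ($L{\left(A \right)} = \left(- \frac{3}{4} + 1\right) A = \frac{A}{4}$)
$o{\left(s \right)} = 6 s$
$o{\left(b{\left(-2,3 - 0 \right)} \right)} - L{\left(p{\left(4,F{\left(0,0 \right)} \right)} \right)} = 6 \cdot 49 - \frac{1}{4} \cdot 4 = 294 - 1 = 293$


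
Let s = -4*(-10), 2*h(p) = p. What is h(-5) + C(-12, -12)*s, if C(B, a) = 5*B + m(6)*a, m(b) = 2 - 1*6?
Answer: -965/2 ≈ -482.50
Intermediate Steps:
m(b) = -4 (m(b) = 2 - 6 = -4)
h(p) = p/2
s = 40 (s = -1*(-40) = 40)
C(B, a) = -4*a + 5*B (C(B, a) = 5*B - 4*a = -4*a + 5*B)
h(-5) + C(-12, -12)*s = (1/2)*(-5) + (-4*(-12) + 5*(-12))*40 = -5/2 + (48 - 60)*40 = -5/2 - 12*40 = -5/2 - 480 = -965/2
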